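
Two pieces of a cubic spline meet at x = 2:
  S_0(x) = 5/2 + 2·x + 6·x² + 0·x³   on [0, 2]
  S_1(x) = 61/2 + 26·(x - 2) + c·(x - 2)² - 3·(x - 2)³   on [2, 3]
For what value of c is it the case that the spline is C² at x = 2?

S_0''(x) = 12 + 0·x, so S_0''(2) = 12. On the right, S_1''(2) = 2c, so c = 6.

6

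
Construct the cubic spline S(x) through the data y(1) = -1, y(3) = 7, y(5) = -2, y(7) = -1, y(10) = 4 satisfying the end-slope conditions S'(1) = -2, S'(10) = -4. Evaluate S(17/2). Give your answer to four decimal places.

Let σ_i = S''(x_i). Step sizes h_i = 2, 2, 2, 3; slopes of the chords Δ_i = (y_(i+1) - y_i)/h_i = 4, -9/2, 1/2, 5/3.
  2·σ_0 + 8·σ_1 + 2·σ_2 = 6(Δ_1 - Δ_0) = -51
  2·σ_1 + 8·σ_2 + 2·σ_3 = 6(Δ_2 - Δ_1) = 30
  2·σ_2 + 10·σ_3 + 3·σ_4 = 6(Δ_3 - Δ_2) = 7
Clamped end conditions give two more equations: 2h_0·σ_0 + h_0·σ_1 = 6(Δ_0 - S'(1)) = 36 and h_3·σ_3 + 2h_3·σ_4 = 6(S'(10) - Δ_3) = -34.
Solving the tridiagonal system: σ_0 = 89/6, σ_1 = -35/3, σ_2 = 19/3, σ_3 = 4/3, σ_4 = -19/3.
On [7, 10], S(x) = -1 + 7/2·(x - 7) + 2/3·(x - 7)² - 23/54·(x - 7)³.
With (x - 7) = 3/2: S(17/2) = 69/16.

4.3125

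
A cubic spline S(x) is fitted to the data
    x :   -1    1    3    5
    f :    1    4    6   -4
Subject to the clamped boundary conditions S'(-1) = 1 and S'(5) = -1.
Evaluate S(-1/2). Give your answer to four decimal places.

With σ_i denoting the second derivative at x_i, h_i = 2, 2, 2, and Δ_i = (y_(i+1) − y_i)/h_i = 3/2, 1, -5:
  2·σ_0 + 8·σ_1 + 2·σ_2 = 6(Δ_1 - Δ_0) = -3
  2·σ_1 + 8·σ_2 + 2·σ_3 = 6(Δ_2 - Δ_1) = -36
Clamped end conditions give two more equations: 2h_0·σ_0 + h_0·σ_1 = 6(Δ_0 - S'(-1)) = 3 and h_2·σ_2 + 2h_2·σ_3 = 6(S'(5) - Δ_2) = 24.
Hence σ_0 = 1/30, σ_1 = 43/30, σ_2 = -109/15, σ_3 = 289/30.
On [-1, 1], S(x) = 1 + 1·(x + 1) + 1/60·(x + 1)² + 7/60·(x + 1)³.
With (x + 1) = 1/2: S(-1/2) = 243/160.

1.5188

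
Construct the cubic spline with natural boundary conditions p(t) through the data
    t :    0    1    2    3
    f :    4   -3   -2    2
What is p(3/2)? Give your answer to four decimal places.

Put m_i = p'' at the i-th knot. Here h = (1, 1, 1) and Δ = (-7, 1, 4), so the interior equations h_(i-1)·m_(i-1) + 2(h_(i-1)+h_i)·m_i + h_i·m_(i+1) = 6(Δ_i − Δ_(i-1)) read
  1·m_0 + 4·m_1 + 1·m_2 = 6(Δ_1 - Δ_0) = 48
  1·m_1 + 4·m_2 + 1·m_3 = 6(Δ_2 - Δ_1) = 18
Natural end conditions: m_0 = m_3 = 0.
Forward elimination and back-substitution give m_0 = 0, m_1 = 58/5, m_2 = 8/5, m_3 = 0.
On [1, 2], p(t) = -3 - 47/15·(t - 1) + 29/5·(t - 1)² - 5/3·(t - 1)³.
With (t - 1) = 1/2: p(3/2) = -133/40.

-3.3250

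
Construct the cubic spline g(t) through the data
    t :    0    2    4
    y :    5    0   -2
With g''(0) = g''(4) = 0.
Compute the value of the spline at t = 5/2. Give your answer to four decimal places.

-0.7461

Put M_i = g'' at the i-th knot. Here h = (2, 2) and Δ = (-5/2, -1), so the interior equations h_(i-1)·M_(i-1) + 2(h_(i-1)+h_i)·M_i + h_i·M_(i+1) = 6(Δ_i − Δ_(i-1)) read
  2·M_0 + 8·M_1 + 2·M_2 = 6(Δ_1 - Δ_0) = 9
Natural end conditions: M_0 = M_2 = 0.
Solving: M_0 = 0, M_1 = 9/8, M_2 = 0.
On [2, 4], g(t) = 0 - 7/4·(t - 2) + 9/16·(t - 2)² - 3/32·(t - 2)³.
With (t - 2) = 1/2: g(5/2) = -191/256.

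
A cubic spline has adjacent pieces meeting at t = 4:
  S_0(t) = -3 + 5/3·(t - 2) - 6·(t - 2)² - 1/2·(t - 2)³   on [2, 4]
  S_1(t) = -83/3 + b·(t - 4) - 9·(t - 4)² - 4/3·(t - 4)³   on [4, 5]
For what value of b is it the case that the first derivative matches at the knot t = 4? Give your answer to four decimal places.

S_0'(t) = 5/3 - 12·(t - 2) - 3/2·(t - 2)², so S_0'(4) = -85/3. On the right, S_1'(4) = b, so b = -85/3.

-28.3333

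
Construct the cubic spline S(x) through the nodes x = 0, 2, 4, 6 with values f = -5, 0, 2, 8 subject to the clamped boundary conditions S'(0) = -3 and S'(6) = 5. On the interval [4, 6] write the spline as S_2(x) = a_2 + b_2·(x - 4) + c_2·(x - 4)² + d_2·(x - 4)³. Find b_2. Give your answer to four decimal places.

0.9667

Put m_i = S'' at the i-th knot. Here h = (2, 2, 2) and Δ = (5/2, 1, 3), so the interior equations h_(i-1)·m_(i-1) + 2(h_(i-1)+h_i)·m_i + h_i·m_(i+1) = 6(Δ_i − Δ_(i-1)) read
  2·m_0 + 8·m_1 + 2·m_2 = 6(Δ_1 - Δ_0) = -9
  2·m_1 + 8·m_2 + 2·m_3 = 6(Δ_2 - Δ_1) = 12
Clamped end conditions give two more equations: 2h_0·m_0 + h_0·m_1 = 6(Δ_0 - S'(0)) = 33 and h_2·m_2 + 2h_2·m_3 = 6(S'(6) - Δ_2) = 12.
Solving: m_0 = 311/30, m_1 = -127/30, m_2 = 31/15, m_3 = 59/30.
On [4, 6], with S_2(x) = a_2 + b_2·(x - 4) + c_2·(x - 4)² + d_2·(x - 4)³: c_2 = m_2/2 = 31/30, d_2 = (m_3 - m_2)/(6h_2) = -1/120, b_2 = Δ_2 - h_2(2m_2 + m_3)/6 = 29/30.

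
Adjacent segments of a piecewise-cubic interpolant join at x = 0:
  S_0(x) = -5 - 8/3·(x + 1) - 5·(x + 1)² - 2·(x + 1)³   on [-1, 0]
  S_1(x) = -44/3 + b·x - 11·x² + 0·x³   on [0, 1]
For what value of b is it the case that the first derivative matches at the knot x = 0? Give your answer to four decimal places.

S_0'(x) = -8/3 - 10·(x + 1) - 6·(x + 1)², so S_0'(0) = -56/3. On the right, S_1'(0) = b, so b = -56/3.

-18.6667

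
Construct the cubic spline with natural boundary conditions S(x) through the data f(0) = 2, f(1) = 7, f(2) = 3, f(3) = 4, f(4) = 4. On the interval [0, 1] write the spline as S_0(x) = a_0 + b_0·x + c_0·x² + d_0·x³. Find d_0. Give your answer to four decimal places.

-2.7857

Let M_i = S''(x_i). Step sizes h_i = 1, 1, 1, 1; slopes of the chords Δ_i = (y_(i+1) - y_i)/h_i = 5, -4, 1, 0.
  1·M_0 + 4·M_1 + 1·M_2 = 6(Δ_1 - Δ_0) = -54
  1·M_1 + 4·M_2 + 1·M_3 = 6(Δ_2 - Δ_1) = 30
  1·M_2 + 4·M_3 + 1·M_4 = 6(Δ_3 - Δ_2) = -6
Natural end conditions: M_0 = M_4 = 0.
Forward elimination and back-substitution give M_0 = 0, M_1 = -117/7, M_2 = 90/7, M_3 = -33/7, M_4 = 0.
On [0, 1], with S_0(x) = a_0 + b_0·x + c_0·x² + d_0·x³: c_0 = M_0/2 = 0, d_0 = (M_1 - M_0)/(6h_0) = -39/14, b_0 = Δ_0 - h_0(2M_0 + M_1)/6 = 109/14.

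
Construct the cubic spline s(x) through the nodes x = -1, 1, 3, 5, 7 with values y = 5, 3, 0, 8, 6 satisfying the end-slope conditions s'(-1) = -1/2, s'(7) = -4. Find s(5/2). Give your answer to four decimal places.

-0.2176

Let σ_i = s''(x_i). Step sizes h_i = 2, 2, 2, 2; slopes of the chords Δ_i = (y_(i+1) - y_i)/h_i = -1, -3/2, 4, -1.
  2·σ_0 + 8·σ_1 + 2·σ_2 = 6(Δ_1 - Δ_0) = -3
  2·σ_1 + 8·σ_2 + 2·σ_3 = 6(Δ_2 - Δ_1) = 33
  2·σ_2 + 8·σ_3 + 2·σ_4 = 6(Δ_3 - Δ_2) = -30
Clamped end conditions give two more equations: 2h_0·σ_0 + h_0·σ_1 = 6(Δ_0 - s'(-1)) = -3 and h_3·σ_3 + 2h_3·σ_4 = 6(s'(7) - Δ_3) = -18.
Solving: σ_0 = 5/28, σ_1 = -13/7, σ_2 = 23/4, σ_3 = -65/14, σ_4 = -61/28.
On [1, 3], s(x) = 3 - 61/28·(x - 1) - 13/14·(x - 1)² + 71/112·(x - 1)³.
With (x - 1) = 3/2: s(5/2) = -195/896.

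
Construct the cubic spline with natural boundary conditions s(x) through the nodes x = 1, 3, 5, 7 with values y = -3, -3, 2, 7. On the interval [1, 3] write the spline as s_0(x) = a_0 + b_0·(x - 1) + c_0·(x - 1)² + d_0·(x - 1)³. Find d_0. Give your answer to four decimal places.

0.1667

With M_i denoting the second derivative at x_i, h_i = 2, 2, 2, and Δ_i = (y_(i+1) − y_i)/h_i = 0, 5/2, 5/2:
  2·M_0 + 8·M_1 + 2·M_2 = 6(Δ_1 - Δ_0) = 15
  2·M_1 + 8·M_2 + 2·M_3 = 6(Δ_2 - Δ_1) = 0
Natural end conditions: M_0 = M_3 = 0.
Hence M_0 = 0, M_1 = 2, M_2 = -1/2, M_3 = 0.
On [1, 3], with s_0(x) = a_0 + b_0·(x - 1) + c_0·(x - 1)² + d_0·(x - 1)³: c_0 = M_0/2 = 0, d_0 = (M_1 - M_0)/(6h_0) = 1/6, b_0 = Δ_0 - h_0(2M_0 + M_1)/6 = -2/3.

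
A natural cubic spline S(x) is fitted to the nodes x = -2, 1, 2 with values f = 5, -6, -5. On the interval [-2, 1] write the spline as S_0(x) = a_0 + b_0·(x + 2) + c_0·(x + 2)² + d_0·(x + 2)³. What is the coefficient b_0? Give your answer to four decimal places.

-5.4167

Let M_i = S''(x_i). Step sizes h_i = 3, 1; slopes of the chords Δ_i = (y_(i+1) - y_i)/h_i = -11/3, 1.
  3·M_0 + 8·M_1 + 1·M_2 = 6(Δ_1 - Δ_0) = 28
Natural end conditions: M_0 = M_2 = 0.
Solving: M_0 = 0, M_1 = 7/2, M_2 = 0.
On [-2, 1], with S_0(x) = a_0 + b_0·(x + 2) + c_0·(x + 2)² + d_0·(x + 2)³: c_0 = M_0/2 = 0, d_0 = (M_1 - M_0)/(6h_0) = 7/36, b_0 = Δ_0 - h_0(2M_0 + M_1)/6 = -65/12.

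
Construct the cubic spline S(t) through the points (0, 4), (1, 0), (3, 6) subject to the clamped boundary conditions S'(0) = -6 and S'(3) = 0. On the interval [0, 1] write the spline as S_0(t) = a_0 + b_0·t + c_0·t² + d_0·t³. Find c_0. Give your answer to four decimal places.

Write m_i for S''(x_i). With h_i = 1, 2 and divided differences Δ_i = -4, 3, the continuity of S' gives the tridiagonal system
  1·m_0 + 6·m_1 + 2·m_2 = 6(Δ_1 - Δ_0) = 42
Clamped end conditions give two more equations: 2h_0·m_0 + h_0·m_1 = 6(Δ_0 - S'(0)) = 12 and h_1·m_1 + 2h_1·m_2 = 6(S'(3) - Δ_1) = -18.
Hence m_0 = 1, m_1 = 10, m_2 = -19/2.
On [0, 1], with S_0(t) = a_0 + b_0·t + c_0·t² + d_0·t³: c_0 = m_0/2 = 1/2, d_0 = (m_1 - m_0)/(6h_0) = 3/2, b_0 = Δ_0 - h_0(2m_0 + m_1)/6 = -6.

0.5000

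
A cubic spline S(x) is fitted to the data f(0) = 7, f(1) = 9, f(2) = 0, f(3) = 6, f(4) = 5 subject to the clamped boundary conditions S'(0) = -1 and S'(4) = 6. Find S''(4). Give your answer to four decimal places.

35.3929

Put m_i = S'' at the i-th knot. Here h = (1, 1, 1, 1) and Δ = (2, -9, 6, -1), so the interior equations h_(i-1)·m_(i-1) + 2(h_(i-1)+h_i)·m_i + h_i·m_(i+1) = 6(Δ_i − Δ_(i-1)) read
  1·m_0 + 4·m_1 + 1·m_2 = 6(Δ_1 - Δ_0) = -66
  1·m_1 + 4·m_2 + 1·m_3 = 6(Δ_2 - Δ_1) = 90
  1·m_2 + 4·m_3 + 1·m_4 = 6(Δ_3 - Δ_2) = -42
Clamped end conditions give two more equations: 2h_0·m_0 + h_0·m_1 = 6(Δ_0 - S'(0)) = 18 and h_3·m_3 + 2h_3·m_4 = 6(S'(4) - Δ_3) = 42.
Forward elimination and back-substitution give m_0 = 703/28, m_1 = -451/14, m_2 = 151/4, m_3 = -403/14, m_4 = 991/28.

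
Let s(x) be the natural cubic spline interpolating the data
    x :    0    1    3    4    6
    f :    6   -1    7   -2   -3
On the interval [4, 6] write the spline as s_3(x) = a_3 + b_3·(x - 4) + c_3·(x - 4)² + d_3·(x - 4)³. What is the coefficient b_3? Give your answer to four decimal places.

-8.5000

Write M_i for s''(x_i). With h_i = 1, 2, 1, 2 and divided differences Δ_i = -7, 4, -9, -1/2, the continuity of s' gives the tridiagonal system
  1·M_0 + 6·M_1 + 2·M_2 = 6(Δ_1 - Δ_0) = 66
  2·M_1 + 6·M_2 + 1·M_3 = 6(Δ_2 - Δ_1) = -78
  1·M_2 + 6·M_3 + 2·M_4 = 6(Δ_3 - Δ_2) = 51
Natural end conditions: M_0 = M_4 = 0.
Forward elimination and back-substitution give M_0 = 0, M_1 = 18, M_2 = -21, M_3 = 12, M_4 = 0.
On [4, 6], with s_3(x) = a_3 + b_3·(x - 4) + c_3·(x - 4)² + d_3·(x - 4)³: c_3 = M_3/2 = 6, d_3 = (M_4 - M_3)/(6h_3) = -1, b_3 = Δ_3 - h_3(2M_3 + M_4)/6 = -17/2.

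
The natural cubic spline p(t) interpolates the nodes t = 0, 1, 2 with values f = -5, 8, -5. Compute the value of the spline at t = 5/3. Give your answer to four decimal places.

Put m_i = p'' at the i-th knot. Here h = (1, 1) and Δ = (13, -13), so the interior equations h_(i-1)·m_(i-1) + 2(h_(i-1)+h_i)·m_i + h_i·m_(i+1) = 6(Δ_i − Δ_(i-1)) read
  1·m_0 + 4·m_1 + 1·m_2 = 6(Δ_1 - Δ_0) = -156
Natural end conditions: m_0 = m_2 = 0.
Solving: m_0 = 0, m_1 = -39, m_2 = 0.
On [1, 2], p(t) = 8 + 0·(t - 1) - 39/2·(t - 1)² + 13/2·(t - 1)³.
With (t - 1) = 2/3: p(5/3) = 34/27.

1.2593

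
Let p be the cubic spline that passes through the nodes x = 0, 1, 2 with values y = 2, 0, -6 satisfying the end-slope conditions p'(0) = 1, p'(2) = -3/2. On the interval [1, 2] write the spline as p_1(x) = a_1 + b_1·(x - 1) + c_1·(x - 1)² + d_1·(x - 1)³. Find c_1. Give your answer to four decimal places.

-4.7500

Write σ_i for p''(x_i). With h_i = 1, 1 and divided differences Δ_i = -2, -6, the continuity of p' gives the tridiagonal system
  1·σ_0 + 4·σ_1 + 1·σ_2 = 6(Δ_1 - Δ_0) = -24
Clamped end conditions give two more equations: 2h_0·σ_0 + h_0·σ_1 = 6(Δ_0 - p'(0)) = -18 and h_1·σ_1 + 2h_1·σ_2 = 6(p'(2) - Δ_1) = 27.
Solving the tridiagonal system: σ_0 = -17/4, σ_1 = -19/2, σ_2 = 73/4.
On [1, 2], with p_1(x) = a_1 + b_1·(x - 1) + c_1·(x - 1)² + d_1·(x - 1)³: c_1 = σ_1/2 = -19/4, d_1 = (σ_2 - σ_1)/(6h_1) = 37/8, b_1 = Δ_1 - h_1(2σ_1 + σ_2)/6 = -47/8.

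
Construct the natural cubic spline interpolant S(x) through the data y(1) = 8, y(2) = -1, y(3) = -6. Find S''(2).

Write M_i for S''(x_i). With h_i = 1, 1 and divided differences Δ_i = -9, -5, the continuity of S' gives the tridiagonal system
  1·M_0 + 4·M_1 + 1·M_2 = 6(Δ_1 - Δ_0) = 24
Natural end conditions: M_0 = M_2 = 0.
Hence M_0 = 0, M_1 = 6, M_2 = 0.

6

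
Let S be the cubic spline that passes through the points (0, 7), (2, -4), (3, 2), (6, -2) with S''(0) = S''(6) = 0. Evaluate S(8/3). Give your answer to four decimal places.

With σ_i denoting the second derivative at x_i, h_i = 2, 1, 3, and Δ_i = (y_(i+1) − y_i)/h_i = -11/2, 6, -4/3:
  2·σ_0 + 6·σ_1 + 1·σ_2 = 6(Δ_1 - Δ_0) = 69
  1·σ_1 + 8·σ_2 + 3·σ_3 = 6(Δ_2 - Δ_1) = -44
Natural end conditions: σ_0 = σ_3 = 0.
Forward elimination and back-substitution give σ_0 = 0, σ_1 = 596/47, σ_2 = -333/47, σ_3 = 0.
On [2, 3], S(x) = -4 + 833/282·(x - 2) + 298/47·(x - 2)² - 929/282·(x - 2)³.
With (x - 2) = 2/3: S(8/3) = -719/3807.

-0.1889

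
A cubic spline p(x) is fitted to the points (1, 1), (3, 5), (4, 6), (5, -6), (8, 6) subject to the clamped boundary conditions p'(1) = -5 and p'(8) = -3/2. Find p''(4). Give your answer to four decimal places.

With M_i denoting the second derivative at x_i, h_i = 2, 1, 1, 3, and Δ_i = (y_(i+1) − y_i)/h_i = 2, 1, -12, 4:
  2·M_0 + 6·M_1 + 1·M_2 = 6(Δ_1 - Δ_0) = -6
  1·M_1 + 4·M_2 + 1·M_3 = 6(Δ_2 - Δ_1) = -78
  1·M_2 + 8·M_3 + 3·M_4 = 6(Δ_3 - Δ_2) = 96
Clamped end conditions give two more equations: 2h_0·M_0 + h_0·M_1 = 6(Δ_0 - p'(1)) = 42 and h_3·M_3 + 2h_3·M_4 = 6(p'(8) - Δ_3) = -33.
Hence M_0 = 848/79, M_1 = -37/79, M_2 = -1948/79, M_3 = 1667/79, M_4 = -1268/79.

-24.6582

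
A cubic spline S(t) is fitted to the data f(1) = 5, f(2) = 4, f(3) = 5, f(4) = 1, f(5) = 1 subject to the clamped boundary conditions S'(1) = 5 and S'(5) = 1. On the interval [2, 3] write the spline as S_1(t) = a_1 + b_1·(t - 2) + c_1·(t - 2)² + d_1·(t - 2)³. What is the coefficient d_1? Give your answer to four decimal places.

Let m_i = S''(x_i). Step sizes h_i = 1, 1, 1, 1; slopes of the chords Δ_i = (y_(i+1) - y_i)/h_i = -1, 1, -4, 0.
  1·m_0 + 4·m_1 + 1·m_2 = 6(Δ_1 - Δ_0) = 12
  1·m_1 + 4·m_2 + 1·m_3 = 6(Δ_2 - Δ_1) = -30
  1·m_2 + 4·m_3 + 1·m_4 = 6(Δ_3 - Δ_2) = 24
Clamped end conditions give two more equations: 2h_0·m_0 + h_0·m_1 = 6(Δ_0 - S'(1)) = -36 and h_3·m_3 + 2h_3·m_4 = 6(S'(5) - Δ_3) = 6.
Solving: m_0 = -169/7, m_1 = 86/7, m_2 = -13, m_3 = 68/7, m_4 = -13/7.
On [2, 3], with S_1(t) = a_1 + b_1·(t - 2) + c_1·(t - 2)² + d_1·(t - 2)³: c_1 = m_1/2 = 43/7, d_1 = (m_2 - m_1)/(6h_1) = -59/14, b_1 = Δ_1 - h_1(2m_1 + m_2)/6 = -13/14.

-4.2143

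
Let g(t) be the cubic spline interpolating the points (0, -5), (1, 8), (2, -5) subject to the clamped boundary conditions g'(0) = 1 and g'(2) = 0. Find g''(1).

-77

Let M_i = g''(x_i). Step sizes h_i = 1, 1; slopes of the chords Δ_i = (y_(i+1) - y_i)/h_i = 13, -13.
  1·M_0 + 4·M_1 + 1·M_2 = 6(Δ_1 - Δ_0) = -156
Clamped end conditions give two more equations: 2h_0·M_0 + h_0·M_1 = 6(Δ_0 - g'(0)) = 72 and h_1·M_1 + 2h_1·M_2 = 6(g'(2) - Δ_1) = 78.
Forward elimination and back-substitution give M_0 = 149/2, M_1 = -77, M_2 = 155/2.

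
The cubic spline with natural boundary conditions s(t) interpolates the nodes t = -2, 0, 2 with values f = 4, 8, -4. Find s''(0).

-6

Write M_i for s''(x_i). With h_i = 2, 2 and divided differences Δ_i = 2, -6, the continuity of s' gives the tridiagonal system
  2·M_0 + 8·M_1 + 2·M_2 = 6(Δ_1 - Δ_0) = -48
Natural end conditions: M_0 = M_2 = 0.
Forward elimination and back-substitution give M_0 = 0, M_1 = -6, M_2 = 0.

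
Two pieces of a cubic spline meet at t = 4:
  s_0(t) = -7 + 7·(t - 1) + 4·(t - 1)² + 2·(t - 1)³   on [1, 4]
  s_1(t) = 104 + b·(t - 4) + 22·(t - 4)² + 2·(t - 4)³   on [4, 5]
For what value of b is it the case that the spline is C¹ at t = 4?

s_0'(t) = 7 + 8·(t - 1) + 6·(t - 1)², so s_0'(4) = 85. On the right, s_1'(4) = b, so b = 85.

85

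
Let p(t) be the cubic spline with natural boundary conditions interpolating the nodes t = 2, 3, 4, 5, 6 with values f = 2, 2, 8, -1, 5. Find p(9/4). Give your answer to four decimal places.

1.3094

Put σ_i = p'' at the i-th knot. Here h = (1, 1, 1, 1) and Δ = (0, 6, -9, 6), so the interior equations h_(i-1)·σ_(i-1) + 2(h_(i-1)+h_i)·σ_i + h_i·σ_(i+1) = 6(Δ_i − Δ_(i-1)) read
  1·σ_0 + 4·σ_1 + 1·σ_2 = 6(Δ_1 - Δ_0) = 36
  1·σ_1 + 4·σ_2 + 1·σ_3 = 6(Δ_2 - Δ_1) = -90
  1·σ_2 + 4·σ_3 + 1·σ_4 = 6(Δ_3 - Δ_2) = 90
Natural end conditions: σ_0 = σ_4 = 0.
Solving the tridiagonal system: σ_0 = 0, σ_1 = 495/28, σ_2 = -243/7, σ_3 = 873/28, σ_4 = 0.
On [2, 3], p(t) = 2 - 165/56·(t - 2) + 0·(t - 2)² + 165/56·(t - 2)³.
With (t - 2) = 1/4: p(9/4) = 4693/3584.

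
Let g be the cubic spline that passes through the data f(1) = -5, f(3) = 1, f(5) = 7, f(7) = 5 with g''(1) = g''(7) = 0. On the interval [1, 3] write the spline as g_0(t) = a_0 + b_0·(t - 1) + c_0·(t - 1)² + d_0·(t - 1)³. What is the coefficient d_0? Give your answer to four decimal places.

Write M_i for g''(x_i). With h_i = 2, 2, 2 and divided differences Δ_i = 3, 3, -1, the continuity of g' gives the tridiagonal system
  2·M_0 + 8·M_1 + 2·M_2 = 6(Δ_1 - Δ_0) = 0
  2·M_1 + 8·M_2 + 2·M_3 = 6(Δ_2 - Δ_1) = -24
Natural end conditions: M_0 = M_3 = 0.
Forward elimination and back-substitution give M_0 = 0, M_1 = 4/5, M_2 = -16/5, M_3 = 0.
On [1, 3], with g_0(t) = a_0 + b_0·(t - 1) + c_0·(t - 1)² + d_0·(t - 1)³: c_0 = M_0/2 = 0, d_0 = (M_1 - M_0)/(6h_0) = 1/15, b_0 = Δ_0 - h_0(2M_0 + M_1)/6 = 41/15.

0.0667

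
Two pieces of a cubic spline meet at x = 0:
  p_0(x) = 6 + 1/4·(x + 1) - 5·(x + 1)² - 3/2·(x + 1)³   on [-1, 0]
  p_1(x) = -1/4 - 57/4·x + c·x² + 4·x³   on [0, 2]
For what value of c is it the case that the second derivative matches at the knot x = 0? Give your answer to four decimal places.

p_0''(x) = -10 - 9·(x + 1), so p_0''(0) = -19. On the right, p_1''(0) = 2c, so c = -19/2.

-9.5000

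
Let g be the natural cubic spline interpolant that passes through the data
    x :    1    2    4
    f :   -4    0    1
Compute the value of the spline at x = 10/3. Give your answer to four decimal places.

With m_i denoting the second derivative at x_i, h_i = 1, 2, and Δ_i = (y_(i+1) − y_i)/h_i = 4, 1/2:
  1·m_0 + 6·m_1 + 2·m_2 = 6(Δ_1 - Δ_0) = -21
Natural end conditions: m_0 = m_2 = 0.
Hence m_0 = 0, m_1 = -7/2, m_2 = 0.
On [2, 4], g(x) = 0 + 17/6·(x - 2) - 7/4·(x - 2)² + 7/24·(x - 2)³.
With (x - 2) = 4/3: g(10/3) = 110/81.

1.3580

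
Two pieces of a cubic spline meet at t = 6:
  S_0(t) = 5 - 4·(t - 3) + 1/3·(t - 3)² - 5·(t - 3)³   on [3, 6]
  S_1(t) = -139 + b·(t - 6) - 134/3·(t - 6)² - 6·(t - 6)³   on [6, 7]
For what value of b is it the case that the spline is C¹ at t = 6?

-137

S_0'(t) = -4 + 2/3·(t - 3) - 15·(t - 3)², so S_0'(6) = -137. On the right, S_1'(6) = b, so b = -137.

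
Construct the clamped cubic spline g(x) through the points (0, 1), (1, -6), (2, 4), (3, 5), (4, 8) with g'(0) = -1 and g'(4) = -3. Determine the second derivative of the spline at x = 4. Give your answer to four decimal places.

Let M_i = g''(x_i). Step sizes h_i = 1, 1, 1, 1; slopes of the chords Δ_i = (y_(i+1) - y_i)/h_i = -7, 10, 1, 3.
  1·M_0 + 4·M_1 + 1·M_2 = 6(Δ_1 - Δ_0) = 102
  1·M_1 + 4·M_2 + 1·M_3 = 6(Δ_2 - Δ_1) = -54
  1·M_2 + 4·M_3 + 1·M_4 = 6(Δ_3 - Δ_2) = 12
Clamped end conditions give two more equations: 2h_0·M_0 + h_0·M_1 = 6(Δ_0 - g'(0)) = -36 and h_3·M_3 + 2h_3·M_4 = 6(g'(4) - Δ_3) = -36.
Forward elimination and back-substitution give M_0 = -1097/28, M_1 = 593/14, M_2 = -113/4, M_3 = 233/14, M_4 = -737/28.

-26.3214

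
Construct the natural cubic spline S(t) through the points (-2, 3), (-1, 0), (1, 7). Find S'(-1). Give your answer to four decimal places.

With M_i denoting the second derivative at x_i, h_i = 1, 2, and Δ_i = (y_(i+1) − y_i)/h_i = -3, 7/2:
  1·M_0 + 6·M_1 + 2·M_2 = 6(Δ_1 - Δ_0) = 39
Natural end conditions: M_0 = M_2 = 0.
Hence M_0 = 0, M_1 = 13/2, M_2 = 0.
On [-1, 1], S'(t) = b_1 + 2c_1·(t + 1) + 3d_1·(t + 1)² with b_1 = Δ_1 - h_1(2M_1 + M_2)/6 = -5/6, c_1 = M_1/2 = 13/4, d_1 = (M_2 - M_1)/(6h_1) = -13/24. So S'(-1) = -5/6.

-0.8333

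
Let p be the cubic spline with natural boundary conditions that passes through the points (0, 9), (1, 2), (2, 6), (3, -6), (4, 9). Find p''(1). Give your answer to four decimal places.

Put M_i = p'' at the i-th knot. Here h = (1, 1, 1, 1) and Δ = (-7, 4, -12, 15), so the interior equations h_(i-1)·M_(i-1) + 2(h_(i-1)+h_i)·M_i + h_i·M_(i+1) = 6(Δ_i − Δ_(i-1)) read
  1·M_0 + 4·M_1 + 1·M_2 = 6(Δ_1 - Δ_0) = 66
  1·M_1 + 4·M_2 + 1·M_3 = 6(Δ_2 - Δ_1) = -96
  1·M_2 + 4·M_3 + 1·M_4 = 6(Δ_3 - Δ_2) = 162
Natural end conditions: M_0 = M_4 = 0.
Forward elimination and back-substitution give M_0 = 0, M_1 = 192/7, M_2 = -306/7, M_3 = 360/7, M_4 = 0.

27.4286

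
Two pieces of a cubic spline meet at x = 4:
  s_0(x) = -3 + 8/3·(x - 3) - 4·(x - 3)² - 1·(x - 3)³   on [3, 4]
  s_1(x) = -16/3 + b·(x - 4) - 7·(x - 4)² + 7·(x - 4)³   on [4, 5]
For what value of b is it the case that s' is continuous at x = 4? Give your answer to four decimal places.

-8.3333

s_0'(x) = 8/3 - 8·(x - 3) - 3·(x - 3)², so s_0'(4) = -25/3. On the right, s_1'(4) = b, so b = -25/3.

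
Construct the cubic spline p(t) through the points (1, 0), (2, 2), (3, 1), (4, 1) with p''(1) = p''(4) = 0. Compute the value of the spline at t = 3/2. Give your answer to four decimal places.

Write M_i for p''(x_i). With h_i = 1, 1, 1 and divided differences Δ_i = 2, -1, 0, the continuity of p' gives the tridiagonal system
  1·M_0 + 4·M_1 + 1·M_2 = 6(Δ_1 - Δ_0) = -18
  1·M_1 + 4·M_2 + 1·M_3 = 6(Δ_2 - Δ_1) = 6
Natural end conditions: M_0 = M_3 = 0.
Forward elimination and back-substitution give M_0 = 0, M_1 = -26/5, M_2 = 14/5, M_3 = 0.
On [1, 2], p(t) = 0 + 43/15·(t - 1) + 0·(t - 1)² - 13/15·(t - 1)³.
With (t - 1) = 1/2: p(3/2) = 53/40.

1.3250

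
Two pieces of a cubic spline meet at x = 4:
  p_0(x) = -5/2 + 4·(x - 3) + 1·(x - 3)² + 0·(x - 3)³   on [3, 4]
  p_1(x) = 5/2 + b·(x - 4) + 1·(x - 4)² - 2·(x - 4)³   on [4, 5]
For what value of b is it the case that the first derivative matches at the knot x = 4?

6

p_0'(x) = 4 + 2·(x - 3) + 0·(x - 3)², so p_0'(4) = 6. On the right, p_1'(4) = b, so b = 6.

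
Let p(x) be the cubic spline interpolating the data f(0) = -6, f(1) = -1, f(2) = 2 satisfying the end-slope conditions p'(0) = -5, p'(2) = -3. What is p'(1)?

8

With M_i denoting the second derivative at x_i, h_i = 1, 1, and Δ_i = (y_(i+1) − y_i)/h_i = 5, 3:
  1·M_0 + 4·M_1 + 1·M_2 = 6(Δ_1 - Δ_0) = -12
Clamped end conditions give two more equations: 2h_0·M_0 + h_0·M_1 = 6(Δ_0 - p'(0)) = 60 and h_1·M_1 + 2h_1·M_2 = 6(p'(2) - Δ_1) = -36.
Forward elimination and back-substitution give M_0 = 34, M_1 = -8, M_2 = -14.
On [1, 2], p'(x) = b_1 + 2c_1·(x - 1) + 3d_1·(x - 1)² with b_1 = Δ_1 - h_1(2M_1 + M_2)/6 = 8, c_1 = M_1/2 = -4, d_1 = (M_2 - M_1)/(6h_1) = -1. So p'(1) = 8.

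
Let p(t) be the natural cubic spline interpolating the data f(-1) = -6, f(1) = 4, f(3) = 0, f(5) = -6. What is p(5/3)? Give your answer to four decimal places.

Write m_i for p''(x_i). With h_i = 2, 2, 2 and divided differences Δ_i = 5, -2, -3, the continuity of p' gives the tridiagonal system
  2·m_0 + 8·m_1 + 2·m_2 = 6(Δ_1 - Δ_0) = -42
  2·m_1 + 8·m_2 + 2·m_3 = 6(Δ_2 - Δ_1) = -6
Natural end conditions: m_0 = m_3 = 0.
Solving: m_0 = 0, m_1 = -27/5, m_2 = 3/5, m_3 = 0.
On [1, 3], p(t) = 4 + 7/5·(t - 1) - 27/10·(t - 1)² + 1/2·(t - 1)³.
With (t - 1) = 2/3: p(5/3) = 524/135.

3.8815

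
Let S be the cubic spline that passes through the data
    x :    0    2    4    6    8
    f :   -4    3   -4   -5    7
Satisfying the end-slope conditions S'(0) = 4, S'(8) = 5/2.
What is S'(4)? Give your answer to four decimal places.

-4.1429

With M_i denoting the second derivative at x_i, h_i = 2, 2, 2, 2, and Δ_i = (y_(i+1) − y_i)/h_i = 7/2, -7/2, -1/2, 6:
  2·M_0 + 8·M_1 + 2·M_2 = 6(Δ_1 - Δ_0) = -42
  2·M_1 + 8·M_2 + 2·M_3 = 6(Δ_2 - Δ_1) = 18
  2·M_2 + 8·M_3 + 2·M_4 = 6(Δ_3 - Δ_2) = 39
Clamped end conditions give two more equations: 2h_0·M_0 + h_0·M_1 = 6(Δ_0 - S'(0)) = -3 and h_3·M_3 + 2h_3·M_4 = 6(S'(8) - Δ_3) = -21.
Forward elimination and back-substitution give M_0 = 69/28, M_1 = -45/7, M_2 = 9/4, M_3 = 45/7, M_4 = -237/28.
On [4, 6], S'(x) = b_2 + 2c_2·(x - 4) + 3d_2·(x - 4)² with b_2 = Δ_2 - h_2(2M_2 + M_3)/6 = -29/7, c_2 = M_2/2 = 9/8, d_2 = (M_3 - M_2)/(6h_2) = 39/112. So S'(4) = -29/7.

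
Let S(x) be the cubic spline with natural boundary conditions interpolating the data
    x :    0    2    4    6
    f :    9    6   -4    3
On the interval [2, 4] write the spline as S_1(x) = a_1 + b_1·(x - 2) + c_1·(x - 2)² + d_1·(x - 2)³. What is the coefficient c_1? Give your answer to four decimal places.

Put σ_i = S'' at the i-th knot. Here h = (2, 2, 2) and Δ = (-3/2, -5, 7/2), so the interior equations h_(i-1)·σ_(i-1) + 2(h_(i-1)+h_i)·σ_i + h_i·σ_(i+1) = 6(Δ_i − Δ_(i-1)) read
  2·σ_0 + 8·σ_1 + 2·σ_2 = 6(Δ_1 - Δ_0) = -21
  2·σ_1 + 8·σ_2 + 2·σ_3 = 6(Δ_2 - Δ_1) = 51
Natural end conditions: σ_0 = σ_3 = 0.
Solving: σ_0 = 0, σ_1 = -9/2, σ_2 = 15/2, σ_3 = 0.
On [2, 4], with S_1(x) = a_1 + b_1·(x - 2) + c_1·(x - 2)² + d_1·(x - 2)³: c_1 = σ_1/2 = -9/4, d_1 = (σ_2 - σ_1)/(6h_1) = 1, b_1 = Δ_1 - h_1(2σ_1 + σ_2)/6 = -9/2.

-2.2500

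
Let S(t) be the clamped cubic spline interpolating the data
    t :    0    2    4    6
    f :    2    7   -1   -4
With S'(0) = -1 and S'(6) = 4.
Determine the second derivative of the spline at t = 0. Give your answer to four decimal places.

9.0667

Put M_i = S'' at the i-th knot. Here h = (2, 2, 2) and Δ = (5/2, -4, -3/2), so the interior equations h_(i-1)·M_(i-1) + 2(h_(i-1)+h_i)·M_i + h_i·M_(i+1) = 6(Δ_i − Δ_(i-1)) read
  2·M_0 + 8·M_1 + 2·M_2 = 6(Δ_1 - Δ_0) = -39
  2·M_1 + 8·M_2 + 2·M_3 = 6(Δ_2 - Δ_1) = 15
Clamped end conditions give two more equations: 2h_0·M_0 + h_0·M_1 = 6(Δ_0 - S'(0)) = 21 and h_2·M_2 + 2h_2·M_3 = 6(S'(6) - Δ_2) = 33.
Hence M_0 = 136/15, M_1 = -229/30, M_2 = 59/30, M_3 = 109/15.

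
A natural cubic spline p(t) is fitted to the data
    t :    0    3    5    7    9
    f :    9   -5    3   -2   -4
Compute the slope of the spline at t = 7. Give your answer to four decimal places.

-2.9624

Put M_i = p'' at the i-th knot. Here h = (3, 2, 2, 2) and Δ = (-14/3, 4, -5/2, -1), so the interior equations h_(i-1)·M_(i-1) + 2(h_(i-1)+h_i)·M_i + h_i·M_(i+1) = 6(Δ_i − Δ_(i-1)) read
  3·M_0 + 10·M_1 + 2·M_2 = 6(Δ_1 - Δ_0) = 52
  2·M_1 + 8·M_2 + 2·M_3 = 6(Δ_2 - Δ_1) = -39
  2·M_2 + 8·M_3 + 2·M_4 = 6(Δ_3 - Δ_2) = 9
Natural end conditions: M_0 = M_4 = 0.
Solving the tridiagonal system: M_0 = 0, M_1 = 945/142, M_2 = -1033/142, M_3 = 209/71, M_4 = 0.
On [7, 9], p'(t) = b_3 + 2c_3·(t - 7) + 3d_3·(t - 7)² with b_3 = Δ_3 - h_3(2M_3 + M_4)/6 = -631/213, c_3 = M_3/2 = 209/142, d_3 = (M_4 - M_3)/(6h_3) = -209/852. So p'(7) = -631/213.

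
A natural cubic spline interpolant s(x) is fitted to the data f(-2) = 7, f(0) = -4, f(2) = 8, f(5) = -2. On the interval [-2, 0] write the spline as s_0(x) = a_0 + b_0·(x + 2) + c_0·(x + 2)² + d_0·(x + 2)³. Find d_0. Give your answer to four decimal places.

Let M_i = s''(x_i). Step sizes h_i = 2, 2, 3; slopes of the chords Δ_i = (y_(i+1) - y_i)/h_i = -11/2, 6, -10/3.
  2·M_0 + 8·M_1 + 2·M_2 = 6(Δ_1 - Δ_0) = 69
  2·M_1 + 10·M_2 + 3·M_3 = 6(Δ_2 - Δ_1) = -56
Natural end conditions: M_0 = M_3 = 0.
Solving the tridiagonal system: M_0 = 0, M_1 = 401/38, M_2 = -293/38, M_3 = 0.
On [-2, 0], with s_0(x) = a_0 + b_0·(x + 2) + c_0·(x + 2)² + d_0·(x + 2)³: c_0 = M_0/2 = 0, d_0 = (M_1 - M_0)/(6h_0) = 401/456, b_0 = Δ_0 - h_0(2M_0 + M_1)/6 = -514/57.

0.8794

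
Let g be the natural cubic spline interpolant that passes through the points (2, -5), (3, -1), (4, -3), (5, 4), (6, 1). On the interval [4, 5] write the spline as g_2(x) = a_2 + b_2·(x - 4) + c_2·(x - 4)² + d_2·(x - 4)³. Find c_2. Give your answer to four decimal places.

11.1429

With m_i denoting the second derivative at x_i, h_i = 1, 1, 1, 1, and Δ_i = (y_(i+1) − y_i)/h_i = 4, -2, 7, -3:
  1·m_0 + 4·m_1 + 1·m_2 = 6(Δ_1 - Δ_0) = -36
  1·m_1 + 4·m_2 + 1·m_3 = 6(Δ_2 - Δ_1) = 54
  1·m_2 + 4·m_3 + 1·m_4 = 6(Δ_3 - Δ_2) = -60
Natural end conditions: m_0 = m_4 = 0.
Solving the tridiagonal system: m_0 = 0, m_1 = -102/7, m_2 = 156/7, m_3 = -144/7, m_4 = 0.
On [4, 5], with g_2(x) = a_2 + b_2·(x - 4) + c_2·(x - 4)² + d_2·(x - 4)³: c_2 = m_2/2 = 78/7, d_2 = (m_3 - m_2)/(6h_2) = -50/7, b_2 = Δ_2 - h_2(2m_2 + m_3)/6 = 3.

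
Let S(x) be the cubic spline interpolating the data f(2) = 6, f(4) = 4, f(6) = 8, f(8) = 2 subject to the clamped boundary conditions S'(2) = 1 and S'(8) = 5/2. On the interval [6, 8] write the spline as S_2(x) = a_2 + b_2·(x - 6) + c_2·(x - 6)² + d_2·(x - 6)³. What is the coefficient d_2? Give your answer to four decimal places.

Write M_i for S''(x_i). With h_i = 2, 2, 2 and divided differences Δ_i = -1, 2, -3, the continuity of S' gives the tridiagonal system
  2·M_0 + 8·M_1 + 2·M_2 = 6(Δ_1 - Δ_0) = 18
  2·M_1 + 8·M_2 + 2·M_3 = 6(Δ_2 - Δ_1) = -30
Clamped end conditions give two more equations: 2h_0·M_0 + h_0·M_1 = 6(Δ_0 - S'(2)) = -12 and h_2·M_2 + 2h_2·M_3 = 6(S'(8) - Δ_2) = 33.
Forward elimination and back-substitution give M_0 = -59/10, M_1 = 29/5, M_2 = -83/10, M_3 = 62/5.
On [6, 8], with S_2(x) = a_2 + b_2·(x - 6) + c_2·(x - 6)² + d_2·(x - 6)³: c_2 = M_2/2 = -83/20, d_2 = (M_3 - M_2)/(6h_2) = 69/40, b_2 = Δ_2 - h_2(2M_2 + M_3)/6 = -8/5.

1.7250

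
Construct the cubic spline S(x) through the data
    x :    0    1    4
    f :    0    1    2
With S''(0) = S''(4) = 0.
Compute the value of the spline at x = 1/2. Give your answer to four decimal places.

Write σ_i for S''(x_i). With h_i = 1, 3 and divided differences Δ_i = 1, 1/3, the continuity of S' gives the tridiagonal system
  1·σ_0 + 8·σ_1 + 3·σ_2 = 6(Δ_1 - Δ_0) = -4
Natural end conditions: σ_0 = σ_2 = 0.
Solving the tridiagonal system: σ_0 = 0, σ_1 = -1/2, σ_2 = 0.
On [0, 1], S(x) = 0 + 13/12·x + 0·x² - 1/12·x³.
With x = 1/2: S(1/2) = 17/32.

0.5313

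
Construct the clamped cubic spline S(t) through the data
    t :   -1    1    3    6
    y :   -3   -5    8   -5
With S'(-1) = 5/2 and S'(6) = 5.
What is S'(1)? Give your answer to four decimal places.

Let M_i = S''(x_i). Step sizes h_i = 2, 2, 3; slopes of the chords Δ_i = (y_(i+1) - y_i)/h_i = -1, 13/2, -13/3.
  2·M_0 + 8·M_1 + 2·M_2 = 6(Δ_1 - Δ_0) = 45
  2·M_1 + 10·M_2 + 3·M_3 = 6(Δ_2 - Δ_1) = -65
Clamped end conditions give two more equations: 2h_0·M_0 + h_0·M_1 = 6(Δ_0 - S'(-1)) = -21 and h_2·M_2 + 2h_2·M_3 = 6(S'(6) - Δ_2) = 56.
Forward elimination and back-substitution give M_0 = -827/74, M_1 = 877/74, M_2 = -508/37, M_3 = 1798/111.
On [1, 3], S'(t) = b_1 + 2c_1·(t - 1) + 3d_1·(t - 1)² with b_1 = Δ_1 - h_1(2M_1 + M_2)/6 = 235/74, c_1 = M_1/2 = 877/148, d_1 = (M_2 - M_1)/(6h_1) = -631/296. So S'(1) = 235/74.

3.1757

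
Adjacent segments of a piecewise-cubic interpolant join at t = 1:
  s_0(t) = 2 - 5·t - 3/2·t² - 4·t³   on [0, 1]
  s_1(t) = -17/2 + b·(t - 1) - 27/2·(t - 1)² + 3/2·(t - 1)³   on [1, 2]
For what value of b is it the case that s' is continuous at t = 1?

-20

s_0'(t) = -5 - 3·t - 12·t², so s_0'(1) = -20. On the right, s_1'(1) = b, so b = -20.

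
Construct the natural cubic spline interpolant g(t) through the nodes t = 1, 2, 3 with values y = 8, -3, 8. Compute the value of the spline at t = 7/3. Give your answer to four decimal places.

Let M_i = g''(x_i). Step sizes h_i = 1, 1; slopes of the chords Δ_i = (y_(i+1) - y_i)/h_i = -11, 11.
  1·M_0 + 4·M_1 + 1·M_2 = 6(Δ_1 - Δ_0) = 132
Natural end conditions: M_0 = M_2 = 0.
Forward elimination and back-substitution give M_0 = 0, M_1 = 33, M_2 = 0.
On [2, 3], g(t) = -3 + 0·(t - 2) + 33/2·(t - 2)² - 11/2·(t - 2)³.
With (t - 2) = 1/3: g(7/3) = -37/27.

-1.3704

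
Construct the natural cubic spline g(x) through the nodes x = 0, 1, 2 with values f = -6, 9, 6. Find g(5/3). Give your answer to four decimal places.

Let σ_i = g''(x_i). Step sizes h_i = 1, 1; slopes of the chords Δ_i = (y_(i+1) - y_i)/h_i = 15, -3.
  1·σ_0 + 4·σ_1 + 1·σ_2 = 6(Δ_1 - Δ_0) = -108
Natural end conditions: σ_0 = σ_2 = 0.
Solving the tridiagonal system: σ_0 = 0, σ_1 = -27, σ_2 = 0.
On [1, 2], g(x) = 9 + 6·(x - 1) - 27/2·(x - 1)² + 9/2·(x - 1)³.
With (x - 1) = 2/3: g(5/3) = 25/3.

8.3333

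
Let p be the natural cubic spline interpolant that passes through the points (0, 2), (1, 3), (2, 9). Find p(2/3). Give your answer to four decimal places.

With σ_i denoting the second derivative at x_i, h_i = 1, 1, and Δ_i = (y_(i+1) − y_i)/h_i = 1, 6:
  1·σ_0 + 4·σ_1 + 1·σ_2 = 6(Δ_1 - Δ_0) = 30
Natural end conditions: σ_0 = σ_2 = 0.
Forward elimination and back-substitution give σ_0 = 0, σ_1 = 15/2, σ_2 = 0.
On [0, 1], p(t) = 2 - 1/4·t + 0·t² + 5/4·t³.
With t = 2/3: p(2/3) = 119/54.

2.2037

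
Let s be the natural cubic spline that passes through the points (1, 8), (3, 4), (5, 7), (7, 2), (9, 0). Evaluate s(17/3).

Put σ_i = s'' at the i-th knot. Here h = (2, 2, 2, 2) and Δ = (-2, 3/2, -5/2, -1), so the interior equations h_(i-1)·σ_(i-1) + 2(h_(i-1)+h_i)·σ_i + h_i·σ_(i+1) = 6(Δ_i − Δ_(i-1)) read
  2·σ_0 + 8·σ_1 + 2·σ_2 = 6(Δ_1 - Δ_0) = 21
  2·σ_1 + 8·σ_2 + 2·σ_3 = 6(Δ_2 - Δ_1) = -24
  2·σ_2 + 8·σ_3 + 2·σ_4 = 6(Δ_3 - Δ_2) = 9
Natural end conditions: σ_0 = σ_4 = 0.
Forward elimination and back-substitution give σ_0 = 0, σ_1 = 15/4, σ_2 = -9/2, σ_3 = 9/4, σ_4 = 0.
On [5, 7], s(x) = 7 - 1/4·(x - 5) - 9/4·(x - 5)² + 9/16·(x - 5)³.
With (x - 5) = 2/3: s(17/3) = 6.

6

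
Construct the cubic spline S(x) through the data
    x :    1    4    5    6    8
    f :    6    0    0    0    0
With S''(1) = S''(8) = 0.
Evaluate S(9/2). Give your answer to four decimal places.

-0.0716

With σ_i denoting the second derivative at x_i, h_i = 3, 1, 1, 2, and Δ_i = (y_(i+1) − y_i)/h_i = -2, 0, 0, 0:
  3·σ_0 + 8·σ_1 + 1·σ_2 = 6(Δ_1 - Δ_0) = 12
  1·σ_1 + 4·σ_2 + 1·σ_3 = 6(Δ_2 - Δ_1) = 0
  1·σ_2 + 6·σ_3 + 2·σ_4 = 6(Δ_3 - Δ_2) = 0
Natural end conditions: σ_0 = σ_4 = 0.
Hence σ_0 = 0, σ_1 = 138/89, σ_2 = -36/89, σ_3 = 6/89, σ_4 = 0.
On [4, 5], S(x) = 0 - 40/89·(x - 4) + 69/89·(x - 4)² - 29/89·(x - 4)³.
With (x - 4) = 1/2: S(9/2) = -51/712.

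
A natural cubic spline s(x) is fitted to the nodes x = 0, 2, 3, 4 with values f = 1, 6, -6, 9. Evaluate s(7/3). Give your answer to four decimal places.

1.0950

Write m_i for s''(x_i). With h_i = 2, 1, 1 and divided differences Δ_i = 5/2, -12, 15, the continuity of s' gives the tridiagonal system
  2·m_0 + 6·m_1 + 1·m_2 = 6(Δ_1 - Δ_0) = -87
  1·m_1 + 4·m_2 + 1·m_3 = 6(Δ_2 - Δ_1) = 162
Natural end conditions: m_0 = m_3 = 0.
Hence m_0 = 0, m_1 = -510/23, m_2 = 1059/23, m_3 = 0.
On [2, 3], s(x) = 6 - 565/46·(x - 2) - 255/23·(x - 2)² + 523/46·(x - 2)³.
With (x - 2) = 1/3: s(7/3) = 680/621.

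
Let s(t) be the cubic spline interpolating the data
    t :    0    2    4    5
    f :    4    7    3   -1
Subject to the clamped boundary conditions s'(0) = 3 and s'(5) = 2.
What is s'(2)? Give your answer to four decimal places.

0.3043

Let m_i = s''(x_i). Step sizes h_i = 2, 2, 1; slopes of the chords Δ_i = (y_(i+1) - y_i)/h_i = 3/2, -2, -4.
  2·m_0 + 8·m_1 + 2·m_2 = 6(Δ_1 - Δ_0) = -21
  2·m_1 + 6·m_2 + 1·m_3 = 6(Δ_2 - Δ_1) = -12
Clamped end conditions give two more equations: 2h_0·m_0 + h_0·m_1 = 6(Δ_0 - s'(0)) = -9 and h_2·m_2 + 2h_2·m_3 = 6(s'(5) - Δ_2) = 36.
Forward elimination and back-substitution give m_0 = -83/46, m_1 = -41/46, m_2 = -118/23, m_3 = 473/23.
On [2, 4], s'(t) = b_1 + 2c_1·(t - 2) + 3d_1·(t - 2)² with b_1 = Δ_1 - h_1(2m_1 + m_2)/6 = 7/23, c_1 = m_1/2 = -41/92, d_1 = (m_2 - m_1)/(6h_1) = -65/184. So s'(2) = 7/23.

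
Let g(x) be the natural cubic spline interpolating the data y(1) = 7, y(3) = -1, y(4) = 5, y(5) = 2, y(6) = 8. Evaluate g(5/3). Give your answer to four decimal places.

With M_i denoting the second derivative at x_i, h_i = 2, 1, 1, 1, and Δ_i = (y_(i+1) − y_i)/h_i = -4, 6, -3, 6:
  2·M_0 + 6·M_1 + 1·M_2 = 6(Δ_1 - Δ_0) = 60
  1·M_1 + 4·M_2 + 1·M_3 = 6(Δ_2 - Δ_1) = -54
  1·M_2 + 4·M_3 + 1·M_4 = 6(Δ_3 - Δ_2) = 54
Natural end conditions: M_0 = M_4 = 0.
Solving: M_0 = 0, M_1 = 585/43, M_2 = -930/43, M_3 = 813/43, M_4 = 0.
On [1, 3], g(x) = 7 - 367/43·(x - 1) + 0·(x - 1)² + 195/172·(x - 1)³.
With (x - 1) = 2/3: g(5/3) = 637/387.

1.6460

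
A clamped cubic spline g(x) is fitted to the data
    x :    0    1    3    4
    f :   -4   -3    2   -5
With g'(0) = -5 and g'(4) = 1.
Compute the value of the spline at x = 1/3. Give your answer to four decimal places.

-4.8571

Put m_i = g'' at the i-th knot. Here h = (1, 2, 1) and Δ = (1, 5/2, -7), so the interior equations h_(i-1)·m_(i-1) + 2(h_(i-1)+h_i)·m_i + h_i·m_(i+1) = 6(Δ_i − Δ_(i-1)) read
  1·m_0 + 6·m_1 + 2·m_2 = 6(Δ_1 - Δ_0) = 9
  2·m_1 + 6·m_2 + 1·m_3 = 6(Δ_2 - Δ_1) = -57
Clamped end conditions give two more equations: 2h_0·m_0 + h_0·m_1 = 6(Δ_0 - g'(0)) = 36 and h_2·m_2 + 2h_2·m_3 = 6(g'(4) - Δ_2) = 48.
Solving: m_0 = 111/7, m_1 = 30/7, m_2 = -114/7, m_3 = 225/7.
On [0, 1], g(x) = -4 - 5·x + 111/14·x² - 27/14·x³.
With x = 1/3: g(1/3) = -34/7.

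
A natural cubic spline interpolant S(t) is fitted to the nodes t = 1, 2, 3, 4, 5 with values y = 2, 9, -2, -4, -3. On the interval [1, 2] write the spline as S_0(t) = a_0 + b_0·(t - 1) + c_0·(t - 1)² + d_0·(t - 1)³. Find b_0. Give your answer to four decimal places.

12.4107

Put m_i = S'' at the i-th knot. Here h = (1, 1, 1, 1) and Δ = (7, -11, -2, 1), so the interior equations h_(i-1)·m_(i-1) + 2(h_(i-1)+h_i)·m_i + h_i·m_(i+1) = 6(Δ_i − Δ_(i-1)) read
  1·m_0 + 4·m_1 + 1·m_2 = 6(Δ_1 - Δ_0) = -108
  1·m_1 + 4·m_2 + 1·m_3 = 6(Δ_2 - Δ_1) = 54
  1·m_2 + 4·m_3 + 1·m_4 = 6(Δ_3 - Δ_2) = 18
Natural end conditions: m_0 = m_4 = 0.
Hence m_0 = 0, m_1 = -909/28, m_2 = 153/7, m_3 = -27/28, m_4 = 0.
On [1, 2], with S_0(t) = a_0 + b_0·(t - 1) + c_0·(t - 1)² + d_0·(t - 1)³: c_0 = m_0/2 = 0, d_0 = (m_1 - m_0)/(6h_0) = -303/56, b_0 = Δ_0 - h_0(2m_0 + m_1)/6 = 695/56.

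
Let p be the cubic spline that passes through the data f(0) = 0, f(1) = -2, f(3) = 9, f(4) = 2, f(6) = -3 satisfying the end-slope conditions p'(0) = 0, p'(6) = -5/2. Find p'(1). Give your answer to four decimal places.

1.0914

With M_i denoting the second derivative at x_i, h_i = 1, 2, 1, 2, and Δ_i = (y_(i+1) − y_i)/h_i = -2, 11/2, -7, -5/2:
  1·M_0 + 6·M_1 + 2·M_2 = 6(Δ_1 - Δ_0) = 45
  2·M_1 + 6·M_2 + 1·M_3 = 6(Δ_2 - Δ_1) = -75
  1·M_2 + 6·M_3 + 2·M_4 = 6(Δ_3 - Δ_2) = 27
Clamped end conditions give two more equations: 2h_0·M_0 + h_0·M_1 = 6(Δ_0 - p'(0)) = -12 and h_3·M_3 + 2h_3·M_4 = 6(p'(6) - Δ_3) = 0.
Forward elimination and back-substitution give M_0 = -1319/93, M_1 = 1522/93, M_2 = -1814/93, M_3 = 865/93, M_4 = -865/186.
On [1, 3], p'(x) = b_1 + 2c_1·(x - 1) + 3d_1·(x - 1)² with b_1 = Δ_1 - h_1(2M_1 + M_2)/6 = 203/186, c_1 = M_1/2 = 761/93, d_1 = (M_2 - M_1)/(6h_1) = -278/93. So p'(1) = 203/186.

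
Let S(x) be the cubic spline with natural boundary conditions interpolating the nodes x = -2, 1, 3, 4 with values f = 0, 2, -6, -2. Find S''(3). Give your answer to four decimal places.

9.5714

Write M_i for S''(x_i). With h_i = 3, 2, 1 and divided differences Δ_i = 2/3, -4, 4, the continuity of S' gives the tridiagonal system
  3·M_0 + 10·M_1 + 2·M_2 = 6(Δ_1 - Δ_0) = -28
  2·M_1 + 6·M_2 + 1·M_3 = 6(Δ_2 - Δ_1) = 48
Natural end conditions: M_0 = M_3 = 0.
Solving the tridiagonal system: M_0 = 0, M_1 = -33/7, M_2 = 67/7, M_3 = 0.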